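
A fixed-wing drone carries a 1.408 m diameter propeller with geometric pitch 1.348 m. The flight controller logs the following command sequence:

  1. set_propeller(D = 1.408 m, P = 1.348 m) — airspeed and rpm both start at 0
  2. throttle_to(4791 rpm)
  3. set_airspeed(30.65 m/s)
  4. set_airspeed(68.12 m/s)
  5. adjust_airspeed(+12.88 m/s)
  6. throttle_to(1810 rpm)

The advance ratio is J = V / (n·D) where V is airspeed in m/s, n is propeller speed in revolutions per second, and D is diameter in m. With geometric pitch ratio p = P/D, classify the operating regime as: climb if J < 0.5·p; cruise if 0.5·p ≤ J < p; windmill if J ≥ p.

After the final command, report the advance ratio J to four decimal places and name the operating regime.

set_propeller: D = 1.408 m, P = 1.348 m (p = P/D = 0.957386); state ← (V=0, rpm=0)
throttle_to(4791): rpm ← 4791
set_airspeed(30.65): V ← 30.65 m/s
set_airspeed(68.12): V ← 68.12 m/s
adjust_airspeed(+12.88): V ← 68.12 +12.88 = 81 m/s
throttle_to(1810): rpm ← 1810
final state: V = 81 m/s, rpm = 1810 → n = rpm/60 = 30.166667 rev/s
J = V / (n·D) = 81 / (30.166667 × 1.408) = 1.907019
regime bands: climb J<0.4787 | cruise [0.4787, 0.9574) | windmill J≥0.9574
J = 1.9070 → windmill

J = 1.9070, regime = windmill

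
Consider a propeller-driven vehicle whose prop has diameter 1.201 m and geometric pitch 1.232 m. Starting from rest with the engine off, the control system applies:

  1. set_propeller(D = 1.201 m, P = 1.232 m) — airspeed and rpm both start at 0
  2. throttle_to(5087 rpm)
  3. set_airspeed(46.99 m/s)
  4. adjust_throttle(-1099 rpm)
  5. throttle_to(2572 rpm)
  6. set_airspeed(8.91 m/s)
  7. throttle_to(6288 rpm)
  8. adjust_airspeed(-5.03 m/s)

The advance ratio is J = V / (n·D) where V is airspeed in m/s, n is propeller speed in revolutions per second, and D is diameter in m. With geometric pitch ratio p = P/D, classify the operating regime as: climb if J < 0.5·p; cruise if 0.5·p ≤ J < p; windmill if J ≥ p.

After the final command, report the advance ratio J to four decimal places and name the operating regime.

J = 0.0308, regime = climb

set_propeller: D = 1.201 m, P = 1.232 m (p = P/D = 1.025812); state ← (V=0, rpm=0)
throttle_to(5087): rpm ← 5087
set_airspeed(46.99): V ← 46.99 m/s
adjust_throttle(-1099): rpm ← 5087 -1099 = 3988
throttle_to(2572): rpm ← 2572
set_airspeed(8.91): V ← 8.91 m/s
throttle_to(6288): rpm ← 6288
adjust_airspeed(-5.03): V ← 8.91 -5.03 = 3.88 m/s
final state: V = 3.88 m/s, rpm = 6288 → n = rpm/60 = 104.800000 rev/s
J = V / (n·D) = 3.88 / (104.800000 × 1.201) = 0.030827
regime bands: climb J<0.5129 | cruise [0.5129, 1.0258) | windmill J≥1.0258
J = 0.0308 → climb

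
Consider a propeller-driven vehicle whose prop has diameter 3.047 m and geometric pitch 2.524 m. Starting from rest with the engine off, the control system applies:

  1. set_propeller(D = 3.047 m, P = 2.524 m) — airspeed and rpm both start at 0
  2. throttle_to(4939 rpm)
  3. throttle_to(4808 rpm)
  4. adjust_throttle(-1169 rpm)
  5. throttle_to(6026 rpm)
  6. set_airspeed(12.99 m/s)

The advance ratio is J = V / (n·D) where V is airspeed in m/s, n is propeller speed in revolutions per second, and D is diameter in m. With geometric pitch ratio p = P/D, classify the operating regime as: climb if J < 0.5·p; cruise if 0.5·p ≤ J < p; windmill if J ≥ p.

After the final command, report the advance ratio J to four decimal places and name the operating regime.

set_propeller: D = 3.047 m, P = 2.524 m (p = P/D = 0.828356); state ← (V=0, rpm=0)
throttle_to(4939): rpm ← 4939
throttle_to(4808): rpm ← 4808
adjust_throttle(-1169): rpm ← 4808 -1169 = 3639
throttle_to(6026): rpm ← 6026
set_airspeed(12.99): V ← 12.99 m/s
final state: V = 12.99 m/s, rpm = 6026 → n = rpm/60 = 100.433333 rev/s
J = V / (n·D) = 12.99 / (100.433333 × 3.047) = 0.042448
regime bands: climb J<0.4142 | cruise [0.4142, 0.8284) | windmill J≥0.8284
J = 0.0424 → climb

J = 0.0424, regime = climb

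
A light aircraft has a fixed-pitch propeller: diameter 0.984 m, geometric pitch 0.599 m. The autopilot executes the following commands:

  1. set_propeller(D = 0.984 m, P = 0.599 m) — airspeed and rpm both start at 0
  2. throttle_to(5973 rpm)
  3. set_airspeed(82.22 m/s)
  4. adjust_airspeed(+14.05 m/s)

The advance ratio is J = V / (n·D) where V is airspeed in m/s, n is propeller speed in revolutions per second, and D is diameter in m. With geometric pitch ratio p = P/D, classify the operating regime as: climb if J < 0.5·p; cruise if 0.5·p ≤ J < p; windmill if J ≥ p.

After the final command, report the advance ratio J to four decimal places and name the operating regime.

set_propeller: D = 0.984 m, P = 0.599 m (p = P/D = 0.608740); state ← (V=0, rpm=0)
throttle_to(5973): rpm ← 5973
set_airspeed(82.22): V ← 82.22 m/s
adjust_airspeed(+14.05): V ← 82.22 +14.05 = 96.27 m/s
final state: V = 96.27 m/s, rpm = 5973 → n = rpm/60 = 99.550000 rev/s
J = V / (n·D) = 96.27 / (99.550000 × 0.984) = 0.982776
regime bands: climb J<0.3044 | cruise [0.3044, 0.6087) | windmill J≥0.6087
J = 0.9828 → windmill

J = 0.9828, regime = windmill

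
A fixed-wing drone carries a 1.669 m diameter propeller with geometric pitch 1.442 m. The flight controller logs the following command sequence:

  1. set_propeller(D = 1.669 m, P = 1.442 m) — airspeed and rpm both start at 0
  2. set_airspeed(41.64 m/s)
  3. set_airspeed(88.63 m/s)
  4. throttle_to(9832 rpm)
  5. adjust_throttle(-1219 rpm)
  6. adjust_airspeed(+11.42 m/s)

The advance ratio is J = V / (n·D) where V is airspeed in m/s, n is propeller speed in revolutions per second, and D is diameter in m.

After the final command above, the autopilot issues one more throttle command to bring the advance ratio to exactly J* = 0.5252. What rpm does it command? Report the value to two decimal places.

rpm = 6848.37

set_propeller: D = 1.669 m, P = 1.442 m (p = P/D = 0.863990); state ← (V=0, rpm=0)
set_airspeed(41.64): V ← 41.64 m/s
set_airspeed(88.63): V ← 88.63 m/s
throttle_to(9832): rpm ← 9832
adjust_throttle(-1219): rpm ← 9832 -1219 = 8613
adjust_airspeed(+11.42): V ← 88.63 +11.42 = 100.05 m/s
final state: V = 100.05 m/s, rpm = 8613 → n = rpm/60 = 143.550000 rev/s
target J* = 0.5252; solve J* = V/(n·D) for n: n = V/(J*·D) = 100.05/(0.5252 × 1.669) = 114.139519 rev/s
rpm = 60·n = 6848.371153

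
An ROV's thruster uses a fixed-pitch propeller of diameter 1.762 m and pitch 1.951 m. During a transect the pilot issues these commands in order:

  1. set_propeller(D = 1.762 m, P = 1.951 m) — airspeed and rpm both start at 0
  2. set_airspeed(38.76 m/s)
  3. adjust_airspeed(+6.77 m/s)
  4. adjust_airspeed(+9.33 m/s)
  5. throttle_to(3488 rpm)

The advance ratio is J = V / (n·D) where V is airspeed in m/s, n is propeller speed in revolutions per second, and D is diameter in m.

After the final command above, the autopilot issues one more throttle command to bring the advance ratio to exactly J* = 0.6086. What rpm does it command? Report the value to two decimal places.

rpm = 3069.51

set_propeller: D = 1.762 m, P = 1.951 m (p = P/D = 1.107264); state ← (V=0, rpm=0)
set_airspeed(38.76): V ← 38.76 m/s
adjust_airspeed(+6.77): V ← 38.76 +6.77 = 45.53 m/s
adjust_airspeed(+9.33): V ← 45.53 +9.33 = 54.86 m/s
throttle_to(3488): rpm ← 3488
final state: V = 54.86 m/s, rpm = 3488 → n = rpm/60 = 58.133333 rev/s
target J* = 0.6086; solve J* = V/(n·D) for n: n = V/(J*·D) = 54.86/(0.6086 × 1.762) = 51.158518 rev/s
rpm = 60·n = 3069.511053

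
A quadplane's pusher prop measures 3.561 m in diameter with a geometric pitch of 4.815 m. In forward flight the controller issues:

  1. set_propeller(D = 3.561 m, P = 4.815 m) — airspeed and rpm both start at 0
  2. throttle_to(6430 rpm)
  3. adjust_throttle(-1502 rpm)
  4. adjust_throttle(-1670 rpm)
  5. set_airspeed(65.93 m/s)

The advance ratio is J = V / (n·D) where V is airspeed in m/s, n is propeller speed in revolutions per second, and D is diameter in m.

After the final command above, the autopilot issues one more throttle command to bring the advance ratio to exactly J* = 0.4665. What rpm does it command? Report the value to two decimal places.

rpm = 2381.28

set_propeller: D = 3.561 m, P = 4.815 m (p = P/D = 1.352148); state ← (V=0, rpm=0)
throttle_to(6430): rpm ← 6430
adjust_throttle(-1502): rpm ← 6430 -1502 = 4928
adjust_throttle(-1670): rpm ← 4928 -1670 = 3258
set_airspeed(65.93): V ← 65.93 m/s
final state: V = 65.93 m/s, rpm = 3258 → n = rpm/60 = 54.300000 rev/s
target J* = 0.4665; solve J* = V/(n·D) for n: n = V/(J*·D) = 65.93/(0.4665 × 3.561) = 39.688022 rev/s
rpm = 60·n = 2381.281316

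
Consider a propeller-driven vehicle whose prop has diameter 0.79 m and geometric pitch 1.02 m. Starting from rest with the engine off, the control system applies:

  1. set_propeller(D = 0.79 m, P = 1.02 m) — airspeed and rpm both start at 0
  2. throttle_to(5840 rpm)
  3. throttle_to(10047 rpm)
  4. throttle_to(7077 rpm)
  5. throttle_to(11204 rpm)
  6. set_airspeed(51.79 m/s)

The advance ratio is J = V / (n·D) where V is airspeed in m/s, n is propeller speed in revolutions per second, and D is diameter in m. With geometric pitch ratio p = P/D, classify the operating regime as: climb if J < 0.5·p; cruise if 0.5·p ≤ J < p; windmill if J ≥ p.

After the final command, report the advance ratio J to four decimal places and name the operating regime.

set_propeller: D = 0.79 m, P = 1.02 m (p = P/D = 1.291139); state ← (V=0, rpm=0)
throttle_to(5840): rpm ← 5840
throttle_to(10047): rpm ← 10047
throttle_to(7077): rpm ← 7077
throttle_to(11204): rpm ← 11204
set_airspeed(51.79): V ← 51.79 m/s
final state: V = 51.79 m/s, rpm = 11204 → n = rpm/60 = 186.733333 rev/s
J = V / (n·D) = 51.79 / (186.733333 × 0.79) = 0.351073
regime bands: climb J<0.6456 | cruise [0.6456, 1.2911) | windmill J≥1.2911
J = 0.3511 → climb

J = 0.3511, regime = climb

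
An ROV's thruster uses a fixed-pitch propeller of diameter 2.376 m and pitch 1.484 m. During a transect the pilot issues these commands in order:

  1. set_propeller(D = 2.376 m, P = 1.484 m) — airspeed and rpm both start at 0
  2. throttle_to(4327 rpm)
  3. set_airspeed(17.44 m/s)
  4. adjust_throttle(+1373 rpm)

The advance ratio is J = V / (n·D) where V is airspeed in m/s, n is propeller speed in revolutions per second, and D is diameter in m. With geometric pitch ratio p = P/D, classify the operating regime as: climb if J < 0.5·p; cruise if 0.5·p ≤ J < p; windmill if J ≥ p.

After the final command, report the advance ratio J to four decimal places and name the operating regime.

J = 0.0773, regime = climb

set_propeller: D = 2.376 m, P = 1.484 m (p = P/D = 0.624579); state ← (V=0, rpm=0)
throttle_to(4327): rpm ← 4327
set_airspeed(17.44): V ← 17.44 m/s
adjust_throttle(+1373): rpm ← 4327 +1373 = 5700
final state: V = 17.44 m/s, rpm = 5700 → n = rpm/60 = 95.000000 rev/s
J = V / (n·D) = 17.44 / (95.000000 × 2.376) = 0.077264
regime bands: climb J<0.3123 | cruise [0.3123, 0.6246) | windmill J≥0.6246
J = 0.0773 → climb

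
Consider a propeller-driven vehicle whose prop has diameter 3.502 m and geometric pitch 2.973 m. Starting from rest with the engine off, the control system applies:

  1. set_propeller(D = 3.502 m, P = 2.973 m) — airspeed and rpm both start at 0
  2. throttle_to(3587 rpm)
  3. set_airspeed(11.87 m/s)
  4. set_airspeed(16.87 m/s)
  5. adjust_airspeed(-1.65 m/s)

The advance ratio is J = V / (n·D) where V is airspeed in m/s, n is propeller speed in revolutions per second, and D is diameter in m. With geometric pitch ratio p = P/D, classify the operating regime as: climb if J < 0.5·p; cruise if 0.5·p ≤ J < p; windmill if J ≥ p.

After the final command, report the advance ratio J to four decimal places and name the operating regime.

set_propeller: D = 3.502 m, P = 2.973 m (p = P/D = 0.848943); state ← (V=0, rpm=0)
throttle_to(3587): rpm ← 3587
set_airspeed(11.87): V ← 11.87 m/s
set_airspeed(16.87): V ← 16.87 m/s
adjust_airspeed(-1.65): V ← 16.87 -1.65 = 15.22 m/s
final state: V = 15.22 m/s, rpm = 3587 → n = rpm/60 = 59.783333 rev/s
J = V / (n·D) = 15.22 / (59.783333 × 3.502) = 0.072697
regime bands: climb J<0.4245 | cruise [0.4245, 0.8489) | windmill J≥0.8489
J = 0.0727 → climb

J = 0.0727, regime = climb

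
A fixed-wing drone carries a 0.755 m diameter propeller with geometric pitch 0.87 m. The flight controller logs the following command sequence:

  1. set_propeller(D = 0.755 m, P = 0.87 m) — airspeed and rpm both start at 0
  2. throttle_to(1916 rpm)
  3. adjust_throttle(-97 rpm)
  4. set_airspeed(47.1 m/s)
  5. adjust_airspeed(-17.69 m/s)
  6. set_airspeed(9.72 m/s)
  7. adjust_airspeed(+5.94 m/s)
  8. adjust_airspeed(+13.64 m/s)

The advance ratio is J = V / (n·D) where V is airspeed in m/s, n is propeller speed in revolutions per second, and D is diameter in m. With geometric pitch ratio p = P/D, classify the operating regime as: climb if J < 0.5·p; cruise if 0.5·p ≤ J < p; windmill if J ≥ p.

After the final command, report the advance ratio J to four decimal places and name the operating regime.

J = 1.2801, regime = windmill

set_propeller: D = 0.755 m, P = 0.87 m (p = P/D = 1.152318); state ← (V=0, rpm=0)
throttle_to(1916): rpm ← 1916
adjust_throttle(-97): rpm ← 1916 -97 = 1819
set_airspeed(47.1): V ← 47.1 m/s
adjust_airspeed(-17.69): V ← 47.1 -17.69 = 29.41 m/s
set_airspeed(9.72): V ← 9.72 m/s
adjust_airspeed(+5.94): V ← 9.72 +5.94 = 15.66 m/s
adjust_airspeed(+13.64): V ← 15.66 +13.64 = 29.3 m/s
final state: V = 29.3 m/s, rpm = 1819 → n = rpm/60 = 30.316667 rev/s
J = V / (n·D) = 29.3 / (30.316667 × 0.755) = 1.280086
regime bands: climb J<0.5762 | cruise [0.5762, 1.1523) | windmill J≥1.1523
J = 1.2801 → windmill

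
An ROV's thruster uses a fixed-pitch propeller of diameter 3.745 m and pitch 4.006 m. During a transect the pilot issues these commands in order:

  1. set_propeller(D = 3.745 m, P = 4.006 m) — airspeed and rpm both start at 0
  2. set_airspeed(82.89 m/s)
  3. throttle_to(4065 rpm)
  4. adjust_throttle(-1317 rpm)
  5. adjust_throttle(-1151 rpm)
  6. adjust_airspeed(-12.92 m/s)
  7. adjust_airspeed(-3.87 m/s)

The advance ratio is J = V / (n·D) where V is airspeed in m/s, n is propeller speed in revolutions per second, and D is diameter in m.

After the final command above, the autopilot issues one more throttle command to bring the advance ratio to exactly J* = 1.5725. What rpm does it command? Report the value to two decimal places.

set_propeller: D = 3.745 m, P = 4.006 m (p = P/D = 1.069693); state ← (V=0, rpm=0)
set_airspeed(82.89): V ← 82.89 m/s
throttle_to(4065): rpm ← 4065
adjust_throttle(-1317): rpm ← 4065 -1317 = 2748
adjust_throttle(-1151): rpm ← 2748 -1151 = 1597
adjust_airspeed(-12.92): V ← 82.89 -12.92 = 69.97 m/s
adjust_airspeed(-3.87): V ← 69.97 -3.87 = 66.1 m/s
final state: V = 66.1 m/s, rpm = 1597 → n = rpm/60 = 26.616667 rev/s
target J* = 1.5725; solve J* = V/(n·D) for n: n = V/(J*·D) = 66.1/(1.5725 × 3.745) = 11.224293 rev/s
rpm = 60·n = 673.457562

rpm = 673.46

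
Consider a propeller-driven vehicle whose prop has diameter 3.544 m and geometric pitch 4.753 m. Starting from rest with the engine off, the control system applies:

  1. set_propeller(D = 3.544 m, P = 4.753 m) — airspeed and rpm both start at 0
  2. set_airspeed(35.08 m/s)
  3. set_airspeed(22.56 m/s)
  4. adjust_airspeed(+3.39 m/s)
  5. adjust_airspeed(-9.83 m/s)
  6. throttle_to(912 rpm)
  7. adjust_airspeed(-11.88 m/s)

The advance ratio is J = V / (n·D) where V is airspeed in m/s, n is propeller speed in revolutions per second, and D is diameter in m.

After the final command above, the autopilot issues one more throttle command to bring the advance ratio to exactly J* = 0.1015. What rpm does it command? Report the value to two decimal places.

set_propeller: D = 3.544 m, P = 4.753 m (p = P/D = 1.341140); state ← (V=0, rpm=0)
set_airspeed(35.08): V ← 35.08 m/s
set_airspeed(22.56): V ← 22.56 m/s
adjust_airspeed(+3.39): V ← 22.56 +3.39 = 25.95 m/s
adjust_airspeed(-9.83): V ← 25.95 -9.83 = 16.12 m/s
throttle_to(912): rpm ← 912
adjust_airspeed(-11.88): V ← 16.12 -11.88 = 4.24 m/s
final state: V = 4.24 m/s, rpm = 912 → n = rpm/60 = 15.200000 rev/s
target J* = 0.1015; solve J* = V/(n·D) for n: n = V/(J*·D) = 4.24/(0.1015 × 3.544) = 11.787076 rev/s
rpm = 60·n = 707.224588

rpm = 707.22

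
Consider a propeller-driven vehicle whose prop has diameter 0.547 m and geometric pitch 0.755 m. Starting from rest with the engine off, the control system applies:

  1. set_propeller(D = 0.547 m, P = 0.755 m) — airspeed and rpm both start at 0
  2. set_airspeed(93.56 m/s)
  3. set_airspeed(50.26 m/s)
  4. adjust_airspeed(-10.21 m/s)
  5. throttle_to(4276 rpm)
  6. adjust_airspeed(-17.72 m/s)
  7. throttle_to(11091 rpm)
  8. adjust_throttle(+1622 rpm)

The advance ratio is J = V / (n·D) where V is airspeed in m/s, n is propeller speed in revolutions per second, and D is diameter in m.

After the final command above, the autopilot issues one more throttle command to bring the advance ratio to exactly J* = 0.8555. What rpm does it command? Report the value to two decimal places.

rpm = 2863.07

set_propeller: D = 0.547 m, P = 0.755 m (p = P/D = 1.380256); state ← (V=0, rpm=0)
set_airspeed(93.56): V ← 93.56 m/s
set_airspeed(50.26): V ← 50.26 m/s
adjust_airspeed(-10.21): V ← 50.26 -10.21 = 40.05 m/s
throttle_to(4276): rpm ← 4276
adjust_airspeed(-17.72): V ← 40.05 -17.72 = 22.33 m/s
throttle_to(11091): rpm ← 11091
adjust_throttle(+1622): rpm ← 11091 +1622 = 12713
final state: V = 22.33 m/s, rpm = 12713 → n = rpm/60 = 211.883333 rev/s
target J* = 0.8555; solve J* = V/(n·D) for n: n = V/(J*·D) = 22.33/(0.8555 × 0.547) = 47.717907 rev/s
rpm = 60·n = 2863.074397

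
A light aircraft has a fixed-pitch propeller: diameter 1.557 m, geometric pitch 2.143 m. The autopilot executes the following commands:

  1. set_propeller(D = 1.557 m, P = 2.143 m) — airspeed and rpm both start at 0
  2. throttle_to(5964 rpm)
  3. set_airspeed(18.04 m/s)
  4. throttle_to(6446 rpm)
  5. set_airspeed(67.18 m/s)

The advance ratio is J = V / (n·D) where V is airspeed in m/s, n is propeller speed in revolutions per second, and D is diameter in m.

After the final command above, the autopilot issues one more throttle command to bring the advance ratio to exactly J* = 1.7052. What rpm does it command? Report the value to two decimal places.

set_propeller: D = 1.557 m, P = 2.143 m (p = P/D = 1.376365); state ← (V=0, rpm=0)
throttle_to(5964): rpm ← 5964
set_airspeed(18.04): V ← 18.04 m/s
throttle_to(6446): rpm ← 6446
set_airspeed(67.18): V ← 67.18 m/s
final state: V = 67.18 m/s, rpm = 6446 → n = rpm/60 = 107.433333 rev/s
target J* = 1.7052; solve J* = V/(n·D) for n: n = V/(J*·D) = 67.18/(1.7052 × 1.557) = 25.303236 rev/s
rpm = 60·n = 1518.194149

rpm = 1518.19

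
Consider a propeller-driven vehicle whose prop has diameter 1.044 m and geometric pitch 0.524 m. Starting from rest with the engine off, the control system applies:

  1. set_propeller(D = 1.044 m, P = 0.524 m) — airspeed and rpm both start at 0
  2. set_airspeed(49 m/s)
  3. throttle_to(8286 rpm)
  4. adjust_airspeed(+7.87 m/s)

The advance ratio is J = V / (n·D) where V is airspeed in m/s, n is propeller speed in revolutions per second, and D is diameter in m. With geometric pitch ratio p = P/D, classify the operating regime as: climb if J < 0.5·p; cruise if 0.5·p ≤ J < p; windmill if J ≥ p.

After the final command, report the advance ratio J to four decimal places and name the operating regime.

set_propeller: D = 1.044 m, P = 0.524 m (p = P/D = 0.501916); state ← (V=0, rpm=0)
set_airspeed(49): V ← 49 m/s
throttle_to(8286): rpm ← 8286
adjust_airspeed(+7.87): V ← 49 +7.87 = 56.87 m/s
final state: V = 56.87 m/s, rpm = 8286 → n = rpm/60 = 138.100000 rev/s
J = V / (n·D) = 56.87 / (138.100000 × 1.044) = 0.394447
regime bands: climb J<0.2510 | cruise [0.2510, 0.5019) | windmill J≥0.5019
J = 0.3944 → cruise

J = 0.3944, regime = cruise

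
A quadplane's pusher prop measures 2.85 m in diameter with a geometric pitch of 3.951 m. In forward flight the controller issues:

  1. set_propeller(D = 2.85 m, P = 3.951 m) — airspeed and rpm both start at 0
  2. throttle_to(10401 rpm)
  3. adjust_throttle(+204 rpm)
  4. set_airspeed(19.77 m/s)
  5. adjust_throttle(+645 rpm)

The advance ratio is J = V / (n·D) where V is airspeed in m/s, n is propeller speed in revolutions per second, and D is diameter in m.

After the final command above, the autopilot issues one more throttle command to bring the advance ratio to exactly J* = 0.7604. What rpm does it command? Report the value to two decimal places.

set_propeller: D = 2.85 m, P = 3.951 m (p = P/D = 1.386316); state ← (V=0, rpm=0)
throttle_to(10401): rpm ← 10401
adjust_throttle(+204): rpm ← 10401 +204 = 10605
set_airspeed(19.77): V ← 19.77 m/s
adjust_throttle(+645): rpm ← 10605 +645 = 11250
final state: V = 19.77 m/s, rpm = 11250 → n = rpm/60 = 187.500000 rev/s
target J* = 0.7604; solve J* = V/(n·D) for n: n = V/(J*·D) = 19.77/(0.7604 × 2.85) = 9.122622 rev/s
rpm = 60·n = 547.357347

rpm = 547.36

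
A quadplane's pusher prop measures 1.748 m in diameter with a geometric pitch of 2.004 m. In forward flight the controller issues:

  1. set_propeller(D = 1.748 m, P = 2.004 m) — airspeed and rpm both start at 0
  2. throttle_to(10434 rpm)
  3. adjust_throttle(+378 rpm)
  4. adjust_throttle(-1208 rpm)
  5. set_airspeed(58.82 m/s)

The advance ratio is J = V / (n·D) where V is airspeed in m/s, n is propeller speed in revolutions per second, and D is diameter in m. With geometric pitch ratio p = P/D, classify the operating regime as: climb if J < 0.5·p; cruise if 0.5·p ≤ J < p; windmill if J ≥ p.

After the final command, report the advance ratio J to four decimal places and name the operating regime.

set_propeller: D = 1.748 m, P = 2.004 m (p = P/D = 1.146453); state ← (V=0, rpm=0)
throttle_to(10434): rpm ← 10434
adjust_throttle(+378): rpm ← 10434 +378 = 10812
adjust_throttle(-1208): rpm ← 10812 -1208 = 9604
set_airspeed(58.82): V ← 58.82 m/s
final state: V = 58.82 m/s, rpm = 9604 → n = rpm/60 = 160.066667 rev/s
J = V / (n·D) = 58.82 / (160.066667 × 1.748) = 0.210224
regime bands: climb J<0.5732 | cruise [0.5732, 1.1465) | windmill J≥1.1465
J = 0.2102 → climb

J = 0.2102, regime = climb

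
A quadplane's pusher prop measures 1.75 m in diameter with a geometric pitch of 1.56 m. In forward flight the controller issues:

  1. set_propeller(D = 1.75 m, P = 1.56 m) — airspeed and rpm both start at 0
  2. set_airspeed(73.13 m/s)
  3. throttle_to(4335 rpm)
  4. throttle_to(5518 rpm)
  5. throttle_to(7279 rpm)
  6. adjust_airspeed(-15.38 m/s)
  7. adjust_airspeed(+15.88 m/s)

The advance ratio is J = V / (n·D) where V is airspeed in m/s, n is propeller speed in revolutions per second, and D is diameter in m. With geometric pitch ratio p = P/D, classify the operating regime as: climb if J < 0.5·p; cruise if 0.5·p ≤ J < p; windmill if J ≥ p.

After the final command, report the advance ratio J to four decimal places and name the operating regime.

J = 0.3468, regime = climb

set_propeller: D = 1.75 m, P = 1.56 m (p = P/D = 0.891429); state ← (V=0, rpm=0)
set_airspeed(73.13): V ← 73.13 m/s
throttle_to(4335): rpm ← 4335
throttle_to(5518): rpm ← 5518
throttle_to(7279): rpm ← 7279
adjust_airspeed(-15.38): V ← 73.13 -15.38 = 57.75 m/s
adjust_airspeed(+15.88): V ← 57.75 +15.88 = 73.63 m/s
final state: V = 73.63 m/s, rpm = 7279 → n = rpm/60 = 121.316667 rev/s
J = V / (n·D) = 73.63 / (121.316667 × 1.75) = 0.346814
regime bands: climb J<0.4457 | cruise [0.4457, 0.8914) | windmill J≥0.8914
J = 0.3468 → climb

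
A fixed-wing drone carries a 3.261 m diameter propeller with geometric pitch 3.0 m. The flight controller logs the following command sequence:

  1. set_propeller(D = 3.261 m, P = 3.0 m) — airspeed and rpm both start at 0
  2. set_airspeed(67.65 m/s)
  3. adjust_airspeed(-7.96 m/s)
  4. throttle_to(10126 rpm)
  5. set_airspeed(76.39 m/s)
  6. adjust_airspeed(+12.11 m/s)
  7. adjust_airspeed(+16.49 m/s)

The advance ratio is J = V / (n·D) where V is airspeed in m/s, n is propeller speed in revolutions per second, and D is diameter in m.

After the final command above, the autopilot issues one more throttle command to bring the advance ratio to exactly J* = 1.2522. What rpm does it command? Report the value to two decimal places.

rpm = 1542.68

set_propeller: D = 3.261 m, P = 3.0 m (p = P/D = 0.919963); state ← (V=0, rpm=0)
set_airspeed(67.65): V ← 67.65 m/s
adjust_airspeed(-7.96): V ← 67.65 -7.96 = 59.69 m/s
throttle_to(10126): rpm ← 10126
set_airspeed(76.39): V ← 76.39 m/s
adjust_airspeed(+12.11): V ← 76.39 +12.11 = 88.5 m/s
adjust_airspeed(+16.49): V ← 88.5 +16.49 = 104.99 m/s
final state: V = 104.99 m/s, rpm = 10126 → n = rpm/60 = 168.766667 rev/s
target J* = 1.2522; solve J* = V/(n·D) for n: n = V/(J*·D) = 104.99/(1.2522 × 3.261) = 25.711265 rev/s
rpm = 60·n = 1542.675875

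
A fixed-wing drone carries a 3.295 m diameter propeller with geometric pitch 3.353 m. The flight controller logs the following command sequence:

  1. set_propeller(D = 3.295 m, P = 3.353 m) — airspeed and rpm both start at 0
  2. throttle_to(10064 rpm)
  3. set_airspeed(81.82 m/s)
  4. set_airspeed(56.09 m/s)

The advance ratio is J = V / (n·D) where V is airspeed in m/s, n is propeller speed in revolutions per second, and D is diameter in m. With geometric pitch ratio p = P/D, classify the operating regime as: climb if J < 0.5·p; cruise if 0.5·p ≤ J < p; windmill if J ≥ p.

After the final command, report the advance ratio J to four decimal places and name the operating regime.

J = 0.1015, regime = climb

set_propeller: D = 3.295 m, P = 3.353 m (p = P/D = 1.017602); state ← (V=0, rpm=0)
throttle_to(10064): rpm ← 10064
set_airspeed(81.82): V ← 81.82 m/s
set_airspeed(56.09): V ← 56.09 m/s
final state: V = 56.09 m/s, rpm = 10064 → n = rpm/60 = 167.733333 rev/s
J = V / (n·D) = 56.09 / (167.733333 × 3.295) = 0.101487
regime bands: climb J<0.5088 | cruise [0.5088, 1.0176) | windmill J≥1.0176
J = 0.1015 → climb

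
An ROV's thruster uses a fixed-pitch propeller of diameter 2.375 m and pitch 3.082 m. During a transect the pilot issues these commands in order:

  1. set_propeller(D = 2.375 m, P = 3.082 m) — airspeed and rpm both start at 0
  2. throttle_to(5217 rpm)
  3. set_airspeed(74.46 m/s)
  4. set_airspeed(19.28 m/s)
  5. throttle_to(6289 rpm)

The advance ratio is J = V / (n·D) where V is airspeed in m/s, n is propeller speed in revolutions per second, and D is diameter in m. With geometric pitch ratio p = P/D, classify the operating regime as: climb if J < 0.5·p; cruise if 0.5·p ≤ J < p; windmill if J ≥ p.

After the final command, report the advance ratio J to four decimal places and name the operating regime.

set_propeller: D = 2.375 m, P = 3.082 m (p = P/D = 1.297684); state ← (V=0, rpm=0)
throttle_to(5217): rpm ← 5217
set_airspeed(74.46): V ← 74.46 m/s
set_airspeed(19.28): V ← 19.28 m/s
throttle_to(6289): rpm ← 6289
final state: V = 19.28 m/s, rpm = 6289 → n = rpm/60 = 104.816667 rev/s
J = V / (n·D) = 19.28 / (104.816667 × 2.375) = 0.077449
regime bands: climb J<0.6488 | cruise [0.6488, 1.2977) | windmill J≥1.2977
J = 0.0774 → climb

J = 0.0774, regime = climb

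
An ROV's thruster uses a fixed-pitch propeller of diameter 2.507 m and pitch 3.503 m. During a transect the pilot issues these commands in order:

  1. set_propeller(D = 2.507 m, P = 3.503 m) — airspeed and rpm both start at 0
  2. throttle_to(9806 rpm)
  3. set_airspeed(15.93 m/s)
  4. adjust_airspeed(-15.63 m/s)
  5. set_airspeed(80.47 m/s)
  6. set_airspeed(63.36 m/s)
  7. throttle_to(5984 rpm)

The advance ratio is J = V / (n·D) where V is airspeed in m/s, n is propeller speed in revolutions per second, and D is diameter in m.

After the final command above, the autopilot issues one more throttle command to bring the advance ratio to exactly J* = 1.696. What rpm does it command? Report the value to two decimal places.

rpm = 894.10

set_propeller: D = 2.507 m, P = 3.503 m (p = P/D = 1.397288); state ← (V=0, rpm=0)
throttle_to(9806): rpm ← 9806
set_airspeed(15.93): V ← 15.93 m/s
adjust_airspeed(-15.63): V ← 15.93 -15.63 = 0.3 m/s
set_airspeed(80.47): V ← 80.47 m/s
set_airspeed(63.36): V ← 63.36 m/s
throttle_to(5984): rpm ← 5984
final state: V = 63.36 m/s, rpm = 5984 → n = rpm/60 = 99.733333 rev/s
target J* = 1.696; solve J* = V/(n·D) for n: n = V/(J*·D) = 63.36/(1.696 × 2.507) = 14.901672 rev/s
rpm = 60·n = 894.100293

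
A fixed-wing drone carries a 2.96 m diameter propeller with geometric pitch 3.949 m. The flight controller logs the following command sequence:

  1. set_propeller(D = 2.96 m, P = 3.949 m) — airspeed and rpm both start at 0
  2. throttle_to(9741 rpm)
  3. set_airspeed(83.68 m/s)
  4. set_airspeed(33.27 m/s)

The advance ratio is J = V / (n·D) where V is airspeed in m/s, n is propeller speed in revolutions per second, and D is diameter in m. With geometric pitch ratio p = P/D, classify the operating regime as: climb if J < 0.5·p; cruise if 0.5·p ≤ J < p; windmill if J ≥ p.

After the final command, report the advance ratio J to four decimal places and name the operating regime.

set_propeller: D = 2.96 m, P = 3.949 m (p = P/D = 1.334122); state ← (V=0, rpm=0)
throttle_to(9741): rpm ← 9741
set_airspeed(83.68): V ← 83.68 m/s
set_airspeed(33.27): V ← 33.27 m/s
final state: V = 33.27 m/s, rpm = 9741 → n = rpm/60 = 162.350000 rev/s
J = V / (n·D) = 33.27 / (162.350000 × 2.96) = 0.069232
regime bands: climb J<0.6671 | cruise [0.6671, 1.3341) | windmill J≥1.3341
J = 0.0692 → climb

J = 0.0692, regime = climb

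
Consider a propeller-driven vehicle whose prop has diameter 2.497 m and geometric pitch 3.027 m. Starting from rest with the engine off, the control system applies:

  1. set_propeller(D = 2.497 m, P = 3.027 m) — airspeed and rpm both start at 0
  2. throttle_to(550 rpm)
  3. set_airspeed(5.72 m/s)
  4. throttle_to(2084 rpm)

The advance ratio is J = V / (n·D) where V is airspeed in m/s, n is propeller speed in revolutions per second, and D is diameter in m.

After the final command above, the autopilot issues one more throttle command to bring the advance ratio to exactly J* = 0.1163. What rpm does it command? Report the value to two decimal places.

set_propeller: D = 2.497 m, P = 3.027 m (p = P/D = 1.212255); state ← (V=0, rpm=0)
throttle_to(550): rpm ← 550
set_airspeed(5.72): V ← 5.72 m/s
throttle_to(2084): rpm ← 2084
final state: V = 5.72 m/s, rpm = 2084 → n = rpm/60 = 34.733333 rev/s
target J* = 0.1163; solve J* = V/(n·D) for n: n = V/(J*·D) = 5.72/(0.1163 × 2.497) = 19.696895 rev/s
rpm = 60·n = 1181.813705

rpm = 1181.81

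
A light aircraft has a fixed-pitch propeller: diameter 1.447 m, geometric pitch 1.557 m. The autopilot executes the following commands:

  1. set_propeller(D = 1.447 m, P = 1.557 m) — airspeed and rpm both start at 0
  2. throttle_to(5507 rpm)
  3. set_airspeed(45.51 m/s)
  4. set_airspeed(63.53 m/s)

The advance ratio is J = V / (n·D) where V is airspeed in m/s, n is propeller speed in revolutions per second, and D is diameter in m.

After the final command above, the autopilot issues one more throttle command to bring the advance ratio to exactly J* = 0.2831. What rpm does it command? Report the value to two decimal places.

rpm = 9305.11

set_propeller: D = 1.447 m, P = 1.557 m (p = P/D = 1.076019); state ← (V=0, rpm=0)
throttle_to(5507): rpm ← 5507
set_airspeed(45.51): V ← 45.51 m/s
set_airspeed(63.53): V ← 63.53 m/s
final state: V = 63.53 m/s, rpm = 5507 → n = rpm/60 = 91.783333 rev/s
target J* = 0.2831; solve J* = V/(n·D) for n: n = V/(J*·D) = 63.53/(0.2831 × 1.447) = 155.085236 rev/s
rpm = 60·n = 9305.114151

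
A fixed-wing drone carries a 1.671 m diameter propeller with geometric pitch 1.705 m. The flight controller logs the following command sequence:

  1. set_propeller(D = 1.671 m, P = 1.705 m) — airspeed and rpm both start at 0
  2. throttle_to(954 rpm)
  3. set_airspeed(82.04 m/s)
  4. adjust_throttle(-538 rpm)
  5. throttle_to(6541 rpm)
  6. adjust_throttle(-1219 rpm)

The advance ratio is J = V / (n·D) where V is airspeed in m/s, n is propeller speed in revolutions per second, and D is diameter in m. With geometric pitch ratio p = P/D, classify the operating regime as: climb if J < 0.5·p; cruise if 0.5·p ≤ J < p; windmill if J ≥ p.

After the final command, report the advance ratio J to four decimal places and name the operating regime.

J = 0.5535, regime = cruise

set_propeller: D = 1.671 m, P = 1.705 m (p = P/D = 1.020347); state ← (V=0, rpm=0)
throttle_to(954): rpm ← 954
set_airspeed(82.04): V ← 82.04 m/s
adjust_throttle(-538): rpm ← 954 -538 = 416
throttle_to(6541): rpm ← 6541
adjust_throttle(-1219): rpm ← 6541 -1219 = 5322
final state: V = 82.04 m/s, rpm = 5322 → n = rpm/60 = 88.700000 rev/s
J = V / (n·D) = 82.04 / (88.700000 × 1.671) = 0.553510
regime bands: climb J<0.5102 | cruise [0.5102, 1.0203) | windmill J≥1.0203
J = 0.5535 → cruise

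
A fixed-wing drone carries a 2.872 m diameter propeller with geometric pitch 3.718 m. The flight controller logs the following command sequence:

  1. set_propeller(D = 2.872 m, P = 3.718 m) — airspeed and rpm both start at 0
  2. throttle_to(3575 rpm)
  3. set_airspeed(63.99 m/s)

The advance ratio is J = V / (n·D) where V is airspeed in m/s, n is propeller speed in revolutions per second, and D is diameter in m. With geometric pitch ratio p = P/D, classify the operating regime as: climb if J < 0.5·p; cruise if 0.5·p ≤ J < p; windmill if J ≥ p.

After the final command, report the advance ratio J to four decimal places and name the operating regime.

set_propeller: D = 2.872 m, P = 3.718 m (p = P/D = 1.294568); state ← (V=0, rpm=0)
throttle_to(3575): rpm ← 3575
set_airspeed(63.99): V ← 63.99 m/s
final state: V = 63.99 m/s, rpm = 3575 → n = rpm/60 = 59.583333 rev/s
J = V / (n·D) = 63.99 / (59.583333 × 2.872) = 0.373941
regime bands: climb J<0.6473 | cruise [0.6473, 1.2946) | windmill J≥1.2946
J = 0.3739 → climb

J = 0.3739, regime = climb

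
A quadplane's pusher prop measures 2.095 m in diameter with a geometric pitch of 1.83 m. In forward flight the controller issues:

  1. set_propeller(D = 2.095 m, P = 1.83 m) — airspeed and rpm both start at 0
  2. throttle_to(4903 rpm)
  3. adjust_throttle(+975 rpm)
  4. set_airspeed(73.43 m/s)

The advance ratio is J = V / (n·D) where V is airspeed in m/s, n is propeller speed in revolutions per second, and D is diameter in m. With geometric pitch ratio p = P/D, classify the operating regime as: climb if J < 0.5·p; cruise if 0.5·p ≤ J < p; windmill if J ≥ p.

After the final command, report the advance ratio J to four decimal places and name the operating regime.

set_propeller: D = 2.095 m, P = 1.83 m (p = P/D = 0.873508); state ← (V=0, rpm=0)
throttle_to(4903): rpm ← 4903
adjust_throttle(+975): rpm ← 4903 +975 = 5878
set_airspeed(73.43): V ← 73.43 m/s
final state: V = 73.43 m/s, rpm = 5878 → n = rpm/60 = 97.966667 rev/s
J = V / (n·D) = 73.43 / (97.966667 × 2.095) = 0.357776
regime bands: climb J<0.4368 | cruise [0.4368, 0.8735) | windmill J≥0.8735
J = 0.3578 → climb

J = 0.3578, regime = climb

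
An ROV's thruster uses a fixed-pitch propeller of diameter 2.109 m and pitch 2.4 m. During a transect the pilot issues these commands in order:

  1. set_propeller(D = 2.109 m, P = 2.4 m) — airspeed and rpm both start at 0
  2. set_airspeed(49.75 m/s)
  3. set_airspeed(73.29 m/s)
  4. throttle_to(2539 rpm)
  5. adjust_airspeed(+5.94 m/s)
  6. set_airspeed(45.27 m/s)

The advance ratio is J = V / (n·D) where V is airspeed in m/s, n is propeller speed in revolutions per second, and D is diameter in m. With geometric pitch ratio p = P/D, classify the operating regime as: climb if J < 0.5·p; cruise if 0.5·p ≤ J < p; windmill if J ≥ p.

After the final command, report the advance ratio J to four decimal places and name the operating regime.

set_propeller: D = 2.109 m, P = 2.4 m (p = P/D = 1.137980); state ← (V=0, rpm=0)
set_airspeed(49.75): V ← 49.75 m/s
set_airspeed(73.29): V ← 73.29 m/s
throttle_to(2539): rpm ← 2539
adjust_airspeed(+5.94): V ← 73.29 +5.94 = 79.23 m/s
set_airspeed(45.27): V ← 45.27 m/s
final state: V = 45.27 m/s, rpm = 2539 → n = rpm/60 = 42.316667 rev/s
J = V / (n·D) = 45.27 / (42.316667 × 2.109) = 0.507250
regime bands: climb J<0.5690 | cruise [0.5690, 1.1380) | windmill J≥1.1380
J = 0.5073 → climb

J = 0.5073, regime = climb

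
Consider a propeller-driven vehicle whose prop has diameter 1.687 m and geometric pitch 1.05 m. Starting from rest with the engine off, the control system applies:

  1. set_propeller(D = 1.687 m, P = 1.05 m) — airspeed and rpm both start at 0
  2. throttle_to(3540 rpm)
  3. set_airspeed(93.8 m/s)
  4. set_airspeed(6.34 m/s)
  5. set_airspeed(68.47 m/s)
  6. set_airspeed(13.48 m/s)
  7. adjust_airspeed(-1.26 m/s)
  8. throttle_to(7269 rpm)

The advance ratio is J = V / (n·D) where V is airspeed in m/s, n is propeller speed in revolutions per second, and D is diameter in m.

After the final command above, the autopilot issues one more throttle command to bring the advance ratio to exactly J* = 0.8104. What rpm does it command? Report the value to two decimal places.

set_propeller: D = 1.687 m, P = 1.05 m (p = P/D = 0.622407); state ← (V=0, rpm=0)
throttle_to(3540): rpm ← 3540
set_airspeed(93.8): V ← 93.8 m/s
set_airspeed(6.34): V ← 6.34 m/s
set_airspeed(68.47): V ← 68.47 m/s
set_airspeed(13.48): V ← 13.48 m/s
adjust_airspeed(-1.26): V ← 13.48 -1.26 = 12.22 m/s
throttle_to(7269): rpm ← 7269
final state: V = 12.22 m/s, rpm = 7269 → n = rpm/60 = 121.150000 rev/s
target J* = 0.8104; solve J* = V/(n·D) for n: n = V/(J*·D) = 12.22/(0.8104 × 1.687) = 8.938336 rev/s
rpm = 60·n = 536.300178

rpm = 536.30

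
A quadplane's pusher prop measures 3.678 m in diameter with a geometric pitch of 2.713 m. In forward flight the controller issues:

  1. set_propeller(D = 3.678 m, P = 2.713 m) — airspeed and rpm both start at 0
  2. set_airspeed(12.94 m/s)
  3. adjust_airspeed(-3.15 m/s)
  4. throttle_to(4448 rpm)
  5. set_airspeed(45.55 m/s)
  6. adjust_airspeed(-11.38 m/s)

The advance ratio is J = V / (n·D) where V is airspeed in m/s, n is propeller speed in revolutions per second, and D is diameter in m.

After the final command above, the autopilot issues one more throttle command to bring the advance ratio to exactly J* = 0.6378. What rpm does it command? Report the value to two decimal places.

set_propeller: D = 3.678 m, P = 2.713 m (p = P/D = 0.737629); state ← (V=0, rpm=0)
set_airspeed(12.94): V ← 12.94 m/s
adjust_airspeed(-3.15): V ← 12.94 -3.15 = 9.79 m/s
throttle_to(4448): rpm ← 4448
set_airspeed(45.55): V ← 45.55 m/s
adjust_airspeed(-11.38): V ← 45.55 -11.38 = 34.17 m/s
final state: V = 34.17 m/s, rpm = 4448 → n = rpm/60 = 74.133333 rev/s
target J* = 0.6378; solve J* = V/(n·D) for n: n = V/(J*·D) = 34.17/(0.6378 × 3.678) = 14.566283 rev/s
rpm = 60·n = 873.976971

rpm = 873.98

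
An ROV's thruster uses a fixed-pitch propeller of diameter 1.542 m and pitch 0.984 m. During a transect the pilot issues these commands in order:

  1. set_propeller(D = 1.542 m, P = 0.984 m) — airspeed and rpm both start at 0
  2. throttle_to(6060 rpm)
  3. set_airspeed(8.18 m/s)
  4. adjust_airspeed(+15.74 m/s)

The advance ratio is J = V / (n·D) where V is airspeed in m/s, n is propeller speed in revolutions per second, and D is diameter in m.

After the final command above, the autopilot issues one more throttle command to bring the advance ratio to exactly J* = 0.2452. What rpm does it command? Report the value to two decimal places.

set_propeller: D = 1.542 m, P = 0.984 m (p = P/D = 0.638132); state ← (V=0, rpm=0)
throttle_to(6060): rpm ← 6060
set_airspeed(8.18): V ← 8.18 m/s
adjust_airspeed(+15.74): V ← 8.18 +15.74 = 23.92 m/s
final state: V = 23.92 m/s, rpm = 6060 → n = rpm/60 = 101.000000 rev/s
target J* = 0.2452; solve J* = V/(n·D) for n: n = V/(J*·D) = 23.92/(0.2452 × 1.542) = 63.263955 rev/s
rpm = 60·n = 3795.837274

rpm = 3795.84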